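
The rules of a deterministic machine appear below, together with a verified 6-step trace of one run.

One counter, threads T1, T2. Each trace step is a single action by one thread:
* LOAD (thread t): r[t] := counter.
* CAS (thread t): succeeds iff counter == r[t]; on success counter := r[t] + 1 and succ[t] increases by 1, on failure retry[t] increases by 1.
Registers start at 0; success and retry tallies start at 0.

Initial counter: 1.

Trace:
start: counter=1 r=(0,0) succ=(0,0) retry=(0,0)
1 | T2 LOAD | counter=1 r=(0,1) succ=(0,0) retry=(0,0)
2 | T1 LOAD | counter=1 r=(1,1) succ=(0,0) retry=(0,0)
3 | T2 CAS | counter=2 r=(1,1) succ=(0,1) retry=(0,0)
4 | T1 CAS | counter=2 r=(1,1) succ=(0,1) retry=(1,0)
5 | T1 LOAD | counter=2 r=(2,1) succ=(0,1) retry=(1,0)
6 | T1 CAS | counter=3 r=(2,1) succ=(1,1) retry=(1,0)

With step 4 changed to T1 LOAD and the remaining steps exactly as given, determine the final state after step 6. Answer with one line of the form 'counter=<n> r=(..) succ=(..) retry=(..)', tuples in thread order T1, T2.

counter=3 r=(2,1) succ=(1,1) retry=(0,0)

(re-executing from step 4 with the substitution; state before step 4: counter=2 r=(1,1) succ=(0,1) retry=(0,0))
4 | T1 LOAD | counter=2 r=(2,1) succ=(0,1) retry=(0,0)
5 | T1 LOAD | counter=2 r=(2,1) succ=(0,1) retry=(0,0)
6 | T1 CAS | counter=3 r=(2,1) succ=(1,1) retry=(0,0)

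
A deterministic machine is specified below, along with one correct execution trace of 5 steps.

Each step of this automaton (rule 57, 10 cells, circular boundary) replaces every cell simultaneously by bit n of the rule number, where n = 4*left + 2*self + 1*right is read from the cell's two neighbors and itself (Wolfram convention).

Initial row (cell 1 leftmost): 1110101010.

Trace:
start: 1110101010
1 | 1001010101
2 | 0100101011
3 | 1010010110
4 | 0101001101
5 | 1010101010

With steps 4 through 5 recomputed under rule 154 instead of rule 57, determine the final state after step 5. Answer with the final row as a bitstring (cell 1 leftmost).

0011011010

(re-executing steps 4..5 under rule 154; state before step 4: 1010010110)
4 | 0001100100
5 | 0011011010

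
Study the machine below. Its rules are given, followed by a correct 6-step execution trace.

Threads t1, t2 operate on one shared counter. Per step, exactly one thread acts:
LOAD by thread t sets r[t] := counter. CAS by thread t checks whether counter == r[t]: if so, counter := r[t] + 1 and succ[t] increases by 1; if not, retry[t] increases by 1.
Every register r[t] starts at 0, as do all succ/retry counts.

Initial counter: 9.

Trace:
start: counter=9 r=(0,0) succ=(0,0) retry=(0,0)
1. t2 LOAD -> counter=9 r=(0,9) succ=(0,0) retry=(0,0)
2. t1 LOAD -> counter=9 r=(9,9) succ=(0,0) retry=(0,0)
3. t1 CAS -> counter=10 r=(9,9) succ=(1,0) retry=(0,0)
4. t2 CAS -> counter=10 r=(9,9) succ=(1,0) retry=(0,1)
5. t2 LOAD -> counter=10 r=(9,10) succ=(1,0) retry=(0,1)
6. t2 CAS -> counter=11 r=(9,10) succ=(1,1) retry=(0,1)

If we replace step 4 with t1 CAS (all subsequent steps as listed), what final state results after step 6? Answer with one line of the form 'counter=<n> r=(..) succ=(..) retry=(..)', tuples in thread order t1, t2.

counter=11 r=(9,10) succ=(1,1) retry=(1,0)

(re-executing from step 4 with the substitution; state before step 4: counter=10 r=(9,9) succ=(1,0) retry=(0,0))
4. t1 CAS -> counter=10 r=(9,9) succ=(1,0) retry=(1,0)
5. t2 LOAD -> counter=10 r=(9,10) succ=(1,0) retry=(1,0)
6. t2 CAS -> counter=11 r=(9,10) succ=(1,1) retry=(1,0)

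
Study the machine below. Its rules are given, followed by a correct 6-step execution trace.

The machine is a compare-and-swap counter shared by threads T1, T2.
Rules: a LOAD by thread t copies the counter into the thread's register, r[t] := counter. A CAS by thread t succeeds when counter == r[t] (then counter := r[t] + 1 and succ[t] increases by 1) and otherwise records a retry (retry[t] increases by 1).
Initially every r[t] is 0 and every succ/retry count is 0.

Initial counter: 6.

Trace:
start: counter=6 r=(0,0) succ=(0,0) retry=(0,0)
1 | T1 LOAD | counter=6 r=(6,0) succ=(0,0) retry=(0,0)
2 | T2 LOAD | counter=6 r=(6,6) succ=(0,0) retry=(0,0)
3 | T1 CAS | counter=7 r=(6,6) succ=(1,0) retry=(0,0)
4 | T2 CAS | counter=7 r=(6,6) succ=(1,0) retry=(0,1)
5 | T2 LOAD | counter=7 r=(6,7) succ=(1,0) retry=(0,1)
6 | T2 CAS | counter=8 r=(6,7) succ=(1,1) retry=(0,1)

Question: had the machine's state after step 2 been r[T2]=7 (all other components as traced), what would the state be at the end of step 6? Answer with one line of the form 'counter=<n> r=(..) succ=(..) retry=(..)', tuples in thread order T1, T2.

state after step 2 := counter=6 r=(6,7) succ=(0,0) retry=(0,0)
3 | T1 CAS | counter=7 r=(6,7) succ=(1,0) retry=(0,0)
4 | T2 CAS | counter=8 r=(6,7) succ=(1,1) retry=(0,0)
5 | T2 LOAD | counter=8 r=(6,8) succ=(1,1) retry=(0,0)
6 | T2 CAS | counter=9 r=(6,8) succ=(1,2) retry=(0,0)

counter=9 r=(6,8) succ=(1,2) retry=(0,0)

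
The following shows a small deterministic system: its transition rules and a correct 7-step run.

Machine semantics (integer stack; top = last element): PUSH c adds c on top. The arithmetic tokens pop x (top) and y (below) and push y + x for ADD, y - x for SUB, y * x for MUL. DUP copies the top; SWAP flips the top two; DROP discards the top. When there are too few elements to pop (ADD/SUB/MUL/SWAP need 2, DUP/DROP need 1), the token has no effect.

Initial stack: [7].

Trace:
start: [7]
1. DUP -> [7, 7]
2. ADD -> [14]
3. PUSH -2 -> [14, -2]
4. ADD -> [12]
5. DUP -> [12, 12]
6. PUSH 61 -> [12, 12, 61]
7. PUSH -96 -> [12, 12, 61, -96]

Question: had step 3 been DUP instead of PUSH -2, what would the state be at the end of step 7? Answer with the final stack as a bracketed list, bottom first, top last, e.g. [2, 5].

[28, 28, 61, -96]

(re-executing from step 3 with the substitution; state before step 3: [14])
3. DUP -> [14, 14]
4. ADD -> [28]
5. DUP -> [28, 28]
6. PUSH 61 -> [28, 28, 61]
7. PUSH -96 -> [28, 28, 61, -96]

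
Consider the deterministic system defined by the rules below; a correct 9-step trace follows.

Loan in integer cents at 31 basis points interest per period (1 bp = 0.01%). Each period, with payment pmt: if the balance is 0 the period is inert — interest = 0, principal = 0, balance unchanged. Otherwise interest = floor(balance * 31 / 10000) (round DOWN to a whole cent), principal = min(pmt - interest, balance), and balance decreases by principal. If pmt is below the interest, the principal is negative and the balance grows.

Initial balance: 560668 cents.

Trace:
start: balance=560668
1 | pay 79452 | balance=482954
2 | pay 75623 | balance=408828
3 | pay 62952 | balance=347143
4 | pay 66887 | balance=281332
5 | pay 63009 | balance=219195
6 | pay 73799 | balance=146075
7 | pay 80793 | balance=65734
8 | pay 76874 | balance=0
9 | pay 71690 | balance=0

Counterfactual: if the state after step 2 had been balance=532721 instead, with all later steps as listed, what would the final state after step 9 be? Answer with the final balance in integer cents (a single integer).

43945

state after step 2 := balance=532721
3 | pay 62952 | balance=471420
4 | pay 66887 | balance=405994
5 | pay 63009 | balance=344243
6 | pay 73799 | balance=271511
7 | pay 80793 | balance=191559
8 | pay 76874 | balance=115278
9 | pay 71690 | balance=43945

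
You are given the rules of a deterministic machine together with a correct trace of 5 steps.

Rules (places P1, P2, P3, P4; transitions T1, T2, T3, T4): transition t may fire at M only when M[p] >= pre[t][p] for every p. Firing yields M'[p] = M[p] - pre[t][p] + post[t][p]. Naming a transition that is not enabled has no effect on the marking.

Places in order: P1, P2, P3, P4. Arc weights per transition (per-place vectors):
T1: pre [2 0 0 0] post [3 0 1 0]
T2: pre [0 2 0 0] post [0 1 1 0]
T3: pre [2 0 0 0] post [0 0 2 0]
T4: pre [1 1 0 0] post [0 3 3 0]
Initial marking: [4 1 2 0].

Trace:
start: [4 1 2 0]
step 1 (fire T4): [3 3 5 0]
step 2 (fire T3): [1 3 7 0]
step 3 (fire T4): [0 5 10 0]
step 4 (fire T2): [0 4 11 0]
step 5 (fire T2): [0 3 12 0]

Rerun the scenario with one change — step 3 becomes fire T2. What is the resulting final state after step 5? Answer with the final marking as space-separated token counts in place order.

1 1 9 0

(re-executing from step 3 with the substitution; state before step 3: [1 3 7 0])
step 3 (fire T2): [1 2 8 0]
step 4 (fire T2): [1 1 9 0]
step 5 (fire T2): [1 1 9 0]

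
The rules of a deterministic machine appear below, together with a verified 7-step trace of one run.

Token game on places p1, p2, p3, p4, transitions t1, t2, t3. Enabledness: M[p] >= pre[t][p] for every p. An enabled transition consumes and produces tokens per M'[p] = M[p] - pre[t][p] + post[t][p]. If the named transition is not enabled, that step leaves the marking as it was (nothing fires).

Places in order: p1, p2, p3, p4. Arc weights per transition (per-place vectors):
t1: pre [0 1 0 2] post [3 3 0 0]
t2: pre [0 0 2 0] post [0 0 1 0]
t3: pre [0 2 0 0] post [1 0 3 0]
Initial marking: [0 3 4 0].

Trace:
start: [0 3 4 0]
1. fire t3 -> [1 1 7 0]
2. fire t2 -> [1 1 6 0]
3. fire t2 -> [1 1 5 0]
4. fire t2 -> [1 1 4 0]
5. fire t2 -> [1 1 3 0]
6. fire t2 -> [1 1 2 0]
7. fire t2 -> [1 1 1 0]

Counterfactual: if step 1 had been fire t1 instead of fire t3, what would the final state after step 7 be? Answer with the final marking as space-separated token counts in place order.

0 3 1 0

(re-executing from step 1 with the substitution; state before step 1: [0 3 4 0])
1. fire t1 -> [0 3 4 0]
2. fire t2 -> [0 3 3 0]
3. fire t2 -> [0 3 2 0]
4. fire t2 -> [0 3 1 0]
5. fire t2 -> [0 3 1 0]
6. fire t2 -> [0 3 1 0]
7. fire t2 -> [0 3 1 0]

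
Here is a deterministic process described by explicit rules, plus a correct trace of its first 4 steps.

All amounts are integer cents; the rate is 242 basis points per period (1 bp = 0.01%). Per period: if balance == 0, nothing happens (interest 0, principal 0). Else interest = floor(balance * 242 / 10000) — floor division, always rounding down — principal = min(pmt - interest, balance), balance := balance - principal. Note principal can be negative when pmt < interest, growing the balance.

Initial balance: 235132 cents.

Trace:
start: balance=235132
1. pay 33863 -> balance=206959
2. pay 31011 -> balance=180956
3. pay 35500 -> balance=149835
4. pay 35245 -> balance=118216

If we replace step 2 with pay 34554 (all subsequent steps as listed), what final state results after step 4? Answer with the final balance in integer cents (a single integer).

(re-executing from step 2 with the substitution; state before step 2: balance=206959)
2. pay 34554 -> balance=177413
3. pay 35500 -> balance=146206
4. pay 35245 -> balance=114499

114499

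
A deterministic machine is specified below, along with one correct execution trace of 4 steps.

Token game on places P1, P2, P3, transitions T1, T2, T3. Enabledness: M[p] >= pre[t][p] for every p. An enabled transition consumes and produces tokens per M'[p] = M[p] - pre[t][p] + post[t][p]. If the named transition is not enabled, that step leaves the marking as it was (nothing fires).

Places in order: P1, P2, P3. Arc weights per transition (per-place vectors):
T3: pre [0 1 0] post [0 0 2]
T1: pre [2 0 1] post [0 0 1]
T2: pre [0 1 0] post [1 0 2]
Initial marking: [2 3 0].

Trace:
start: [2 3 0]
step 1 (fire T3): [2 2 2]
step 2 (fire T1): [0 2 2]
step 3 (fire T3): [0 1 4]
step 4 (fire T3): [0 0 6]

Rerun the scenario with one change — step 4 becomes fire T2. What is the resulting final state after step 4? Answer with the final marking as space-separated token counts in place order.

1 0 6

(re-executing from step 4 with the substitution; state before step 4: [0 1 4])
step 4 (fire T2): [1 0 6]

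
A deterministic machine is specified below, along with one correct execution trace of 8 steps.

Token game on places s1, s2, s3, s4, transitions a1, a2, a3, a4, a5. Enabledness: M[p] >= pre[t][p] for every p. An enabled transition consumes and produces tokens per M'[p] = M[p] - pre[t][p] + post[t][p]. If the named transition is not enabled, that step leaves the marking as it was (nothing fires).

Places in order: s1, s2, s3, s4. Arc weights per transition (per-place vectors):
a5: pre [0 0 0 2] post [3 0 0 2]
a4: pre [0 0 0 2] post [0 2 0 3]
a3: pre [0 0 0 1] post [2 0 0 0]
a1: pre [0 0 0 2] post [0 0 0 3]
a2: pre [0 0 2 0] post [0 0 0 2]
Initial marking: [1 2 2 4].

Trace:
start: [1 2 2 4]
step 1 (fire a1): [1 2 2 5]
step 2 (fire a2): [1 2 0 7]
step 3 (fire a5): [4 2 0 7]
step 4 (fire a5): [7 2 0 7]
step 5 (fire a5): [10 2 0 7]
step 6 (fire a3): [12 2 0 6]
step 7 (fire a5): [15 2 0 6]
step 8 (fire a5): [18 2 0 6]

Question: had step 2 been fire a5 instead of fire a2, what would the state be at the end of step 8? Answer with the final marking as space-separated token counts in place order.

(re-executing from step 2 with the substitution; state before step 2: [1 2 2 5])
step 2 (fire a5): [4 2 2 5]
step 3 (fire a5): [7 2 2 5]
step 4 (fire a5): [10 2 2 5]
step 5 (fire a5): [13 2 2 5]
step 6 (fire a3): [15 2 2 4]
step 7 (fire a5): [18 2 2 4]
step 8 (fire a5): [21 2 2 4]

21 2 2 4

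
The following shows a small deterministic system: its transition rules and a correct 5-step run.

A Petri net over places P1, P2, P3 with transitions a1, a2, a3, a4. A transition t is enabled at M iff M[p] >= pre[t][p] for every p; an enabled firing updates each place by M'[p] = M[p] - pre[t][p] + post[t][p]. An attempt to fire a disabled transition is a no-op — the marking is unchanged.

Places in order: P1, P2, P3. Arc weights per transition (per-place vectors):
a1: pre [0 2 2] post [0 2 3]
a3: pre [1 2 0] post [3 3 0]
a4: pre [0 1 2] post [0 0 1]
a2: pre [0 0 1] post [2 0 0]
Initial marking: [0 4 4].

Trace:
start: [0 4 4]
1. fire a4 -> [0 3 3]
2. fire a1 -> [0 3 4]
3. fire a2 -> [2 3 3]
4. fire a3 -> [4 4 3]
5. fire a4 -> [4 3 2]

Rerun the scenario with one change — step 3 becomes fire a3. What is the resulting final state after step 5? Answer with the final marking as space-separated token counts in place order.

(re-executing from step 3 with the substitution; state before step 3: [0 3 4])
3. fire a3 -> [0 3 4]
4. fire a3 -> [0 3 4]
5. fire a4 -> [0 2 3]

0 2 3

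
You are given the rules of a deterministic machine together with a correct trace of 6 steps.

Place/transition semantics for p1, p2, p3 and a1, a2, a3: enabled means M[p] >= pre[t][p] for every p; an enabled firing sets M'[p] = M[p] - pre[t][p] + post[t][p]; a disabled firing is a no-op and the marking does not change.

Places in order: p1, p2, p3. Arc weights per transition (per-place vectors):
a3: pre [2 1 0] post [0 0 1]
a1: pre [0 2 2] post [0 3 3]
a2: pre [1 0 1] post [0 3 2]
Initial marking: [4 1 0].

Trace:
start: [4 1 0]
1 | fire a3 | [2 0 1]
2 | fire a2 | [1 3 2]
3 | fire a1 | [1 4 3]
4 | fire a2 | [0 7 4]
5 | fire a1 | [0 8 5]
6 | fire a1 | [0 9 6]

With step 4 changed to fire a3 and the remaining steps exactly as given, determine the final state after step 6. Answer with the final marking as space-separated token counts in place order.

1 6 5

(re-executing from step 4 with the substitution; state before step 4: [1 4 3])
4 | fire a3 | [1 4 3]
5 | fire a1 | [1 5 4]
6 | fire a1 | [1 6 5]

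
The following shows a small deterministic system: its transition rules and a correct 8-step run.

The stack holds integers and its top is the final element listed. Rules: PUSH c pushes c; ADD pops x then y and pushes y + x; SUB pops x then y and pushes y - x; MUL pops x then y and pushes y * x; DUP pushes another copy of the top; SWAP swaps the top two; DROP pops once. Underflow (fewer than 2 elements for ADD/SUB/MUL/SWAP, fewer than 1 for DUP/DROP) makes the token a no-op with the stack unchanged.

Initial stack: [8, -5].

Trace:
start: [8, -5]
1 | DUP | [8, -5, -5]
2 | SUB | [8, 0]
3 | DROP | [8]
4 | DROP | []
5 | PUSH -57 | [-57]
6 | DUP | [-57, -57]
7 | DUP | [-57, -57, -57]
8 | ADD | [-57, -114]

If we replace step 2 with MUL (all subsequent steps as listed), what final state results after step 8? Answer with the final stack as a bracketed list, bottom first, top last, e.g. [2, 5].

(re-executing from step 2 with the substitution; state before step 2: [8, -5, -5])
2 | MUL | [8, 25]
3 | DROP | [8]
4 | DROP | []
5 | PUSH -57 | [-57]
6 | DUP | [-57, -57]
7 | DUP | [-57, -57, -57]
8 | ADD | [-57, -114]

[-57, -114]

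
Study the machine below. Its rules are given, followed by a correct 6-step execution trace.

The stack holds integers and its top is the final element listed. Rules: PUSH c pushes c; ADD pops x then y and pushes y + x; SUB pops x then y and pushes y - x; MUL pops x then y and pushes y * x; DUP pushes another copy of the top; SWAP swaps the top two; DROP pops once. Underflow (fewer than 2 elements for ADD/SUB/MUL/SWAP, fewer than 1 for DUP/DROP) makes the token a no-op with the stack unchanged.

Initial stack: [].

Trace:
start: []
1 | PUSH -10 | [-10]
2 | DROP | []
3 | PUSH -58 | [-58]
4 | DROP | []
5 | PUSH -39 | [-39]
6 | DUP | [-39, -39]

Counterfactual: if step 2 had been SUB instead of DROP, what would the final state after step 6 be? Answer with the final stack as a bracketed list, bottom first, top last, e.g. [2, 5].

(re-executing from step 2 with the substitution; state before step 2: [-10])
2 | SUB | [-10]
3 | PUSH -58 | [-10, -58]
4 | DROP | [-10]
5 | PUSH -39 | [-10, -39]
6 | DUP | [-10, -39, -39]

[-10, -39, -39]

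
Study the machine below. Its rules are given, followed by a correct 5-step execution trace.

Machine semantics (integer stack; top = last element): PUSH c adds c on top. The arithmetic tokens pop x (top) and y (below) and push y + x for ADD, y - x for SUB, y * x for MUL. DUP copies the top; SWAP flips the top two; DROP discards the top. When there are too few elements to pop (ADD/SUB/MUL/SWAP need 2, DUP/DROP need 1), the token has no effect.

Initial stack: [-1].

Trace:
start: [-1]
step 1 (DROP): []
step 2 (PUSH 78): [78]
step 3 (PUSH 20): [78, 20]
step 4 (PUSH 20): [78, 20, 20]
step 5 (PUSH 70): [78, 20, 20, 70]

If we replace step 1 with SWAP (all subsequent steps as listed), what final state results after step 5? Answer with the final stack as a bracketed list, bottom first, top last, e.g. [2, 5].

(re-executing from step 1 with the substitution; state before step 1: [-1])
step 1 (SWAP): [-1]
step 2 (PUSH 78): [-1, 78]
step 3 (PUSH 20): [-1, 78, 20]
step 4 (PUSH 20): [-1, 78, 20, 20]
step 5 (PUSH 70): [-1, 78, 20, 20, 70]

[-1, 78, 20, 20, 70]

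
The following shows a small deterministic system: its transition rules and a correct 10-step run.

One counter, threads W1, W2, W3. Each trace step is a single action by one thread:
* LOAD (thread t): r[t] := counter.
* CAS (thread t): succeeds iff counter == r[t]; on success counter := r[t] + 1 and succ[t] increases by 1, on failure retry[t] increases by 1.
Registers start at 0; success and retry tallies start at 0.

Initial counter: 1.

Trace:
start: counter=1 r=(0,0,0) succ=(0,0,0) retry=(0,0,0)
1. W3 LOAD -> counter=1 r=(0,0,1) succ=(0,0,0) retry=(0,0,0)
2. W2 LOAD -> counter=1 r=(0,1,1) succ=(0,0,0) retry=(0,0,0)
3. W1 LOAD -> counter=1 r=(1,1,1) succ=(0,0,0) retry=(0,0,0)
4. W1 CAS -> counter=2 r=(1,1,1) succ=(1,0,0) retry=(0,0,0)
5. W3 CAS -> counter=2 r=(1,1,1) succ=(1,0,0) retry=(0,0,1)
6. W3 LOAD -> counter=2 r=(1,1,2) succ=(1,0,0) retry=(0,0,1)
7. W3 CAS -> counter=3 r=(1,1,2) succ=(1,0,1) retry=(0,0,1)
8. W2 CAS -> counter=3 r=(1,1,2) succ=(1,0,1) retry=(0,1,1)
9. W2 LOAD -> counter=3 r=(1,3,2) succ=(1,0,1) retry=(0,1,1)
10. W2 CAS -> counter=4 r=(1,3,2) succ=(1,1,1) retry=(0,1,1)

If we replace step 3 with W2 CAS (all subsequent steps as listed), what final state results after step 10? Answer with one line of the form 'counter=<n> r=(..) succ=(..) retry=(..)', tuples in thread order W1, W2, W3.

counter=4 r=(0,3,2) succ=(0,2,1) retry=(1,1,1)

(re-executing from step 3 with the substitution; state before step 3: counter=1 r=(0,1,1) succ=(0,0,0) retry=(0,0,0))
3. W2 CAS -> counter=2 r=(0,1,1) succ=(0,1,0) retry=(0,0,0)
4. W1 CAS -> counter=2 r=(0,1,1) succ=(0,1,0) retry=(1,0,0)
5. W3 CAS -> counter=2 r=(0,1,1) succ=(0,1,0) retry=(1,0,1)
6. W3 LOAD -> counter=2 r=(0,1,2) succ=(0,1,0) retry=(1,0,1)
7. W3 CAS -> counter=3 r=(0,1,2) succ=(0,1,1) retry=(1,0,1)
8. W2 CAS -> counter=3 r=(0,1,2) succ=(0,1,1) retry=(1,1,1)
9. W2 LOAD -> counter=3 r=(0,3,2) succ=(0,1,1) retry=(1,1,1)
10. W2 CAS -> counter=4 r=(0,3,2) succ=(0,2,1) retry=(1,1,1)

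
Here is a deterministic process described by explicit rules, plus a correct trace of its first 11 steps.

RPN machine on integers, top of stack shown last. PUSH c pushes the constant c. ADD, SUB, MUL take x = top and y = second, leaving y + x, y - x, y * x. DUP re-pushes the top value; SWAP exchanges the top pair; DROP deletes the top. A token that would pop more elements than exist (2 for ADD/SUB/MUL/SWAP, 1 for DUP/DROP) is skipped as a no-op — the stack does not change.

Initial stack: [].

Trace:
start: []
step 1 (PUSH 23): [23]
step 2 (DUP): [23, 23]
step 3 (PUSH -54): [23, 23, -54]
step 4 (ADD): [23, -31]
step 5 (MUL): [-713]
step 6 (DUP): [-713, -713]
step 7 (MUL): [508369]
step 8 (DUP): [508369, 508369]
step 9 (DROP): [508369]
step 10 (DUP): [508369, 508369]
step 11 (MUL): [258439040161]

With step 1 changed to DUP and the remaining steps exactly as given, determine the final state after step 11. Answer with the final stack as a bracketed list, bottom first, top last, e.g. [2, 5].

(re-executing from step 1 with the substitution; state before step 1: [])
step 1 (DUP): []
step 2 (DUP): []
step 3 (PUSH -54): [-54]
step 4 (ADD): [-54]
step 5 (MUL): [-54]
step 6 (DUP): [-54, -54]
step 7 (MUL): [2916]
step 8 (DUP): [2916, 2916]
step 9 (DROP): [2916]
step 10 (DUP): [2916, 2916]
step 11 (MUL): [8503056]

[8503056]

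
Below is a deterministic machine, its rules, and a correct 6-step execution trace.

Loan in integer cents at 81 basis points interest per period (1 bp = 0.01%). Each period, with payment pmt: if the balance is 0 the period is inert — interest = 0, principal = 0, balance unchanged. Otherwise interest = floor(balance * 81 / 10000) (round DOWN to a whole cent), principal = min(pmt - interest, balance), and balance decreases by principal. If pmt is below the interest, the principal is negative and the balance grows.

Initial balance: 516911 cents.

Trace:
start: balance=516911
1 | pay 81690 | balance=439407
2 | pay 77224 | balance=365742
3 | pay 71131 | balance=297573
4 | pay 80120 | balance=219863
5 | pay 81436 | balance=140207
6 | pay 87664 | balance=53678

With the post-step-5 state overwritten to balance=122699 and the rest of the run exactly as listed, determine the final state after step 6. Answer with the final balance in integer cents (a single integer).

state after step 5 := balance=122699
6 | pay 87664 | balance=36028

36028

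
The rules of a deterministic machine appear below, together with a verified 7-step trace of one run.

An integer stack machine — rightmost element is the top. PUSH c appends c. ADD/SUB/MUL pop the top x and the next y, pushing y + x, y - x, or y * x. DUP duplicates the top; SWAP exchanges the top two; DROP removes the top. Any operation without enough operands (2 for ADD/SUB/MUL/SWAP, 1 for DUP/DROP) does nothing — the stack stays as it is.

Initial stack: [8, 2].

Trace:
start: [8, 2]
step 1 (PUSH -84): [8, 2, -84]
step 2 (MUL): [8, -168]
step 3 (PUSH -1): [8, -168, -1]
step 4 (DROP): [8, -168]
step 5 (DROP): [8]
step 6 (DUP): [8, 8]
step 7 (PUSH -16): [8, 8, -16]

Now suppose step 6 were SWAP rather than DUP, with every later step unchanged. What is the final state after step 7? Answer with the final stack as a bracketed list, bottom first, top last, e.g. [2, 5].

[8, -16]

(re-executing from step 6 with the substitution; state before step 6: [8])
step 6 (SWAP): [8]
step 7 (PUSH -16): [8, -16]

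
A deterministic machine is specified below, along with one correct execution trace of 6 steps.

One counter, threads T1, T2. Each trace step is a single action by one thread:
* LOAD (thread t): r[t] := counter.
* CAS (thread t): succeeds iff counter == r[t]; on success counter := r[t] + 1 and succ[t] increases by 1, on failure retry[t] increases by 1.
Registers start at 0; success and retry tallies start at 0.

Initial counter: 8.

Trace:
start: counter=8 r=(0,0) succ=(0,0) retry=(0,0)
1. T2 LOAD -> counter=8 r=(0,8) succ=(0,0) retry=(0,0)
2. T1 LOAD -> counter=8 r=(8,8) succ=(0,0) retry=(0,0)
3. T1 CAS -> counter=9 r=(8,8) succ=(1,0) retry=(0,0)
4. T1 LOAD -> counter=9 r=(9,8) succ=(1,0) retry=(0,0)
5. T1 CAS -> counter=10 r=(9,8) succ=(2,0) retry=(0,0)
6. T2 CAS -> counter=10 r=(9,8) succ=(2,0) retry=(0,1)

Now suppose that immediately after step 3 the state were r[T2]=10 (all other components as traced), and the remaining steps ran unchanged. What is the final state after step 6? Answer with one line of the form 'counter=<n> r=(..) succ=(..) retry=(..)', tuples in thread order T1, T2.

counter=11 r=(9,10) succ=(2,1) retry=(0,0)

state after step 3 := counter=9 r=(8,10) succ=(1,0) retry=(0,0)
4. T1 LOAD -> counter=9 r=(9,10) succ=(1,0) retry=(0,0)
5. T1 CAS -> counter=10 r=(9,10) succ=(2,0) retry=(0,0)
6. T2 CAS -> counter=11 r=(9,10) succ=(2,1) retry=(0,0)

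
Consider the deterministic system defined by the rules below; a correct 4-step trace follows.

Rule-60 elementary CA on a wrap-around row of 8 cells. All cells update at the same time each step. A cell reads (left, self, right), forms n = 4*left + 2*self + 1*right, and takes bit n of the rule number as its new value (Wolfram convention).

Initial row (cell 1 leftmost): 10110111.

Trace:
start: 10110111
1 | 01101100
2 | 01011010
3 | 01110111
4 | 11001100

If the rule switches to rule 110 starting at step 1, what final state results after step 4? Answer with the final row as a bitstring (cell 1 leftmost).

10011000

(re-executing steps 1..4 under rule 110; state before step 1: 10110111)
1 | 11111100
2 | 10000101
3 | 10001111
4 | 10011000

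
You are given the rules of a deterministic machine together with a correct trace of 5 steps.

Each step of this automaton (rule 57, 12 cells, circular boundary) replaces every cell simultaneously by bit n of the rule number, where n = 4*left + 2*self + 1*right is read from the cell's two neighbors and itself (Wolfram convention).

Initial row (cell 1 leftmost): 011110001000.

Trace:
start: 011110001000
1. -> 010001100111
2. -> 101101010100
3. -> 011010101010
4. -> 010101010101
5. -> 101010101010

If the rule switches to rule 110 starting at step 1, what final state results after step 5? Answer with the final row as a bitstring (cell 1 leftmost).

010001100000

(re-executing steps 1..5 under rule 110; state before step 1: 011110001000)
1. -> 110010011000
2. -> 110110111001
3. -> 011111101011
4. -> 110000111111
5. -> 010001100000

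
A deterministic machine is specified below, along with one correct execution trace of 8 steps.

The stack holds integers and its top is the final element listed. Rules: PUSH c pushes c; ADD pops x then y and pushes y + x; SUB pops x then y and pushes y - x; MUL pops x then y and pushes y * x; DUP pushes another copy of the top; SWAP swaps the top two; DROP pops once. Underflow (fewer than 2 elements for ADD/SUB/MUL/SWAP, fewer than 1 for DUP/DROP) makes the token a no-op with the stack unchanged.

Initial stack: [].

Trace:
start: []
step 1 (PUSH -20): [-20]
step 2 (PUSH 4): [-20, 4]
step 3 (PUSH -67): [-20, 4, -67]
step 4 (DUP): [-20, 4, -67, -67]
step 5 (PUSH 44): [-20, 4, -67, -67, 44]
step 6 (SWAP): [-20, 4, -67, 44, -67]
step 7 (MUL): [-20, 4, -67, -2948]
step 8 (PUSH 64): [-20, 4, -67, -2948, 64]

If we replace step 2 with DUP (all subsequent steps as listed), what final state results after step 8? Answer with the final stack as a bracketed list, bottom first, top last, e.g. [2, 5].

[-20, -20, -67, -2948, 64]

(re-executing from step 2 with the substitution; state before step 2: [-20])
step 2 (DUP): [-20, -20]
step 3 (PUSH -67): [-20, -20, -67]
step 4 (DUP): [-20, -20, -67, -67]
step 5 (PUSH 44): [-20, -20, -67, -67, 44]
step 6 (SWAP): [-20, -20, -67, 44, -67]
step 7 (MUL): [-20, -20, -67, -2948]
step 8 (PUSH 64): [-20, -20, -67, -2948, 64]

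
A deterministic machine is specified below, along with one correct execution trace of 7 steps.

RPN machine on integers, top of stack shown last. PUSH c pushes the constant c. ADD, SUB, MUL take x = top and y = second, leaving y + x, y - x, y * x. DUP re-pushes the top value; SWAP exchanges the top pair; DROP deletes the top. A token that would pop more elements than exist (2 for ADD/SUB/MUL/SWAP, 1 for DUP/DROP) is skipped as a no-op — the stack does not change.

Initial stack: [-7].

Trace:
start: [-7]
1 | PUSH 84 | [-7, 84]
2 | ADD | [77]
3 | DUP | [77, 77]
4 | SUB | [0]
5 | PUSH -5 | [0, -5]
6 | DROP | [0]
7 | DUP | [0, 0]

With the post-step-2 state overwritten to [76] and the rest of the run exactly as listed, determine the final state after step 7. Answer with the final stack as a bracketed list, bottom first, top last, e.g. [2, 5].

[0, 0]

state after step 2 := [76]
3 | DUP | [76, 76]
4 | SUB | [0]
5 | PUSH -5 | [0, -5]
6 | DROP | [0]
7 | DUP | [0, 0]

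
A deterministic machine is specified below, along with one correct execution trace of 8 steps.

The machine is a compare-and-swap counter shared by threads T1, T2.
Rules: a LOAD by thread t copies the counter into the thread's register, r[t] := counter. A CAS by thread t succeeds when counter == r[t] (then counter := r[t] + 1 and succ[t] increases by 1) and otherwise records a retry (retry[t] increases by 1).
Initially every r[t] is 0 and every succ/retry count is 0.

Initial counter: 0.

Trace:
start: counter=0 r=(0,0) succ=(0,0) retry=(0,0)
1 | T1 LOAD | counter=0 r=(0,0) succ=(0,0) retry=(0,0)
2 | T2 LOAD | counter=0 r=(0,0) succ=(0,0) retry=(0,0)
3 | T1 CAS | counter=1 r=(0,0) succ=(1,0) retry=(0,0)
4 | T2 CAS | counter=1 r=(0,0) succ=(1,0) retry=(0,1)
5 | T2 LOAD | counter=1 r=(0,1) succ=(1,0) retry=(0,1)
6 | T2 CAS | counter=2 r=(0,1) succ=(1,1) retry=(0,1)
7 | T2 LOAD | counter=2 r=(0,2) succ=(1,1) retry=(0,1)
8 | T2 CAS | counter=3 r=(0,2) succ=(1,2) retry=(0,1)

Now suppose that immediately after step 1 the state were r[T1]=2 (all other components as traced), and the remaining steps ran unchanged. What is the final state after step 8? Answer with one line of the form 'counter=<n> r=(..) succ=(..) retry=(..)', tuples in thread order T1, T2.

state after step 1 := counter=0 r=(2,0) succ=(0,0) retry=(0,0)
2 | T2 LOAD | counter=0 r=(2,0) succ=(0,0) retry=(0,0)
3 | T1 CAS | counter=0 r=(2,0) succ=(0,0) retry=(1,0)
4 | T2 CAS | counter=1 r=(2,0) succ=(0,1) retry=(1,0)
5 | T2 LOAD | counter=1 r=(2,1) succ=(0,1) retry=(1,0)
6 | T2 CAS | counter=2 r=(2,1) succ=(0,2) retry=(1,0)
7 | T2 LOAD | counter=2 r=(2,2) succ=(0,2) retry=(1,0)
8 | T2 CAS | counter=3 r=(2,2) succ=(0,3) retry=(1,0)

counter=3 r=(2,2) succ=(0,3) retry=(1,0)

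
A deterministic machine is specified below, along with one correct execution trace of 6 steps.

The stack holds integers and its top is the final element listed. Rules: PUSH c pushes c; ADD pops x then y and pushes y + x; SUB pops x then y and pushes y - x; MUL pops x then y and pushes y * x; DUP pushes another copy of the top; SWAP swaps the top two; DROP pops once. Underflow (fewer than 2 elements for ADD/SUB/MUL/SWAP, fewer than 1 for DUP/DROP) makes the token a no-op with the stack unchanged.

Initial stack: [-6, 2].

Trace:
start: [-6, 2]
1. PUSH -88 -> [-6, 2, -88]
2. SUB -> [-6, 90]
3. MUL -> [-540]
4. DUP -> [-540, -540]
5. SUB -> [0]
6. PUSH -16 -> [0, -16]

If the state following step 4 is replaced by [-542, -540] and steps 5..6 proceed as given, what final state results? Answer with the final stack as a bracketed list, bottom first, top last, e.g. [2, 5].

state after step 4 := [-542, -540]
5. SUB -> [-2]
6. PUSH -16 -> [-2, -16]

[-2, -16]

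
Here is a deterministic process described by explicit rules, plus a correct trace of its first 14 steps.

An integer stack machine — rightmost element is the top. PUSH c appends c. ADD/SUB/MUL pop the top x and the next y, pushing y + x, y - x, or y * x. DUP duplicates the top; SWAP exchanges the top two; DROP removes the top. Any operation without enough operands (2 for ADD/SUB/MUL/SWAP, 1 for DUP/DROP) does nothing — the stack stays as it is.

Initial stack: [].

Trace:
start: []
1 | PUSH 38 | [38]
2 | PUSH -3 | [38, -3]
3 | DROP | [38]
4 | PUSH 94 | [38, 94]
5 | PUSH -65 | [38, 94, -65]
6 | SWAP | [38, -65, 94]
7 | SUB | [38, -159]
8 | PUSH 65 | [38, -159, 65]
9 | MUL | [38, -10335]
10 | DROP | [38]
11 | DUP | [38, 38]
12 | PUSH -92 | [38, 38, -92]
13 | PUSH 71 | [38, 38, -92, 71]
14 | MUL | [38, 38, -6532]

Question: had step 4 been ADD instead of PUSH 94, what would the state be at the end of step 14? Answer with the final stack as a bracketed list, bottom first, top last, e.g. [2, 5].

[-6532]

(re-executing from step 4 with the substitution; state before step 4: [38])
4 | ADD | [38]
5 | PUSH -65 | [38, -65]
6 | SWAP | [-65, 38]
7 | SUB | [-103]
8 | PUSH 65 | [-103, 65]
9 | MUL | [-6695]
10 | DROP | []
11 | DUP | []
12 | PUSH -92 | [-92]
13 | PUSH 71 | [-92, 71]
14 | MUL | [-6532]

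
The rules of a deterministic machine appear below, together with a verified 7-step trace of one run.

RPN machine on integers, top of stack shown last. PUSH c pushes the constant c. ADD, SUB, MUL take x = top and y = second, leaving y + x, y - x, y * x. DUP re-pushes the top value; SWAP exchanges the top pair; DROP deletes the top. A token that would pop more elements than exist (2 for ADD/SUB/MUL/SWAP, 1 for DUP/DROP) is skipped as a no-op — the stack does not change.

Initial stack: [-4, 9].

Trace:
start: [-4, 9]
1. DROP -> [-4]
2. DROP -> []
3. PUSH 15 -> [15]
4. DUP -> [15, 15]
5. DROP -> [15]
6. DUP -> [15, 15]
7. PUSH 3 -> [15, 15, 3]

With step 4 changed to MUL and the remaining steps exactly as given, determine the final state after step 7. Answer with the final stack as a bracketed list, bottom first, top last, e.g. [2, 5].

[3]

(re-executing from step 4 with the substitution; state before step 4: [15])
4. MUL -> [15]
5. DROP -> []
6. DUP -> []
7. PUSH 3 -> [3]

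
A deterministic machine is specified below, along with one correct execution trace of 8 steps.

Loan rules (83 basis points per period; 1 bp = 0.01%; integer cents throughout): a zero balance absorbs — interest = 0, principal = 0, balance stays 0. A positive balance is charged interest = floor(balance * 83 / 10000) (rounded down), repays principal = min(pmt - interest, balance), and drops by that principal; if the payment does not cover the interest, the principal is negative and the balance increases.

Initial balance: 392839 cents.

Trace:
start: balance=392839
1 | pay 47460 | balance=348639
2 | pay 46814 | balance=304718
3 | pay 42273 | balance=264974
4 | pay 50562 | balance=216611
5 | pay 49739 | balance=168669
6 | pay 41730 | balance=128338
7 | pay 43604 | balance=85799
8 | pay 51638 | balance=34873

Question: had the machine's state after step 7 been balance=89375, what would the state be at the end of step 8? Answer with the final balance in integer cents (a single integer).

38478

state after step 7 := balance=89375
8 | pay 51638 | balance=38478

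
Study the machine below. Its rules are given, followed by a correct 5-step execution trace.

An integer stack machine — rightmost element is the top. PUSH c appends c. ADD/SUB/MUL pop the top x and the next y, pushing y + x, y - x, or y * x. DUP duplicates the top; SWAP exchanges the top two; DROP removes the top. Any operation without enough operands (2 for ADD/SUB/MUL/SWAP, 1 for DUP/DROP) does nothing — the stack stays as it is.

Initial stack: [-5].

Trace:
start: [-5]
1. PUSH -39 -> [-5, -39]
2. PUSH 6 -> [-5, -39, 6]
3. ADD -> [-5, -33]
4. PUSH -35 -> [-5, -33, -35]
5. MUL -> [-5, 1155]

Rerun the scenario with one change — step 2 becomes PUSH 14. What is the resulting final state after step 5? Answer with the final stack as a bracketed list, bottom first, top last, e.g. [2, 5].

(re-executing from step 2 with the substitution; state before step 2: [-5, -39])
2. PUSH 14 -> [-5, -39, 14]
3. ADD -> [-5, -25]
4. PUSH -35 -> [-5, -25, -35]
5. MUL -> [-5, 875]

[-5, 875]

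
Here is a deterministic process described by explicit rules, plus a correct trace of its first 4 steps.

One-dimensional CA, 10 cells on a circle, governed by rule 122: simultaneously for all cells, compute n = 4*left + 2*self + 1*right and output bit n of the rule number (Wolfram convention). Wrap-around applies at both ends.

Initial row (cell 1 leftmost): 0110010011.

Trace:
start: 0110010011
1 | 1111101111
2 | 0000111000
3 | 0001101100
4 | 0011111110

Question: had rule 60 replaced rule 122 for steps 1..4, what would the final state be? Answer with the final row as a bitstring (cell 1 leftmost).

(re-executing steps 1..4 under rule 60; state before step 1: 0110010011)
1 | 1101011010
2 | 1011110111
3 | 0110001100
4 | 0101001010

0101001010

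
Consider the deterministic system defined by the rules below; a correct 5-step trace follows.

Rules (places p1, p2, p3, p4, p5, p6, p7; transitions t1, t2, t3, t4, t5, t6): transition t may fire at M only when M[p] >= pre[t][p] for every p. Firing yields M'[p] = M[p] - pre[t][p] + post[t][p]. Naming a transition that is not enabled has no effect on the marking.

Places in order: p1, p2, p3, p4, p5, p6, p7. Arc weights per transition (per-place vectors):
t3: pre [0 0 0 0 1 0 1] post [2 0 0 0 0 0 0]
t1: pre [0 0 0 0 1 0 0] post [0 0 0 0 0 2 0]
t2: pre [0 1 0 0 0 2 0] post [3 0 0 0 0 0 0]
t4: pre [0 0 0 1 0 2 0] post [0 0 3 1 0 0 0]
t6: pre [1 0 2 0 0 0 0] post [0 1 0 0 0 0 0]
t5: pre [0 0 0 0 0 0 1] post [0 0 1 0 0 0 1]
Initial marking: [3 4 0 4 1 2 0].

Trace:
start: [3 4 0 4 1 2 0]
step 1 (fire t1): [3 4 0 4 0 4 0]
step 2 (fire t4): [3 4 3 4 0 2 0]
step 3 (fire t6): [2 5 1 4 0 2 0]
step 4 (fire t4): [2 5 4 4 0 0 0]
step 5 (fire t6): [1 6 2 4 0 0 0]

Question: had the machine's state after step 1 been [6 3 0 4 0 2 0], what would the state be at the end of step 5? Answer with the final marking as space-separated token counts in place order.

state after step 1 := [6 3 0 4 0 2 0]
step 2 (fire t4): [6 3 3 4 0 0 0]
step 3 (fire t6): [5 4 1 4 0 0 0]
step 4 (fire t4): [5 4 1 4 0 0 0]
step 5 (fire t6): [5 4 1 4 0 0 0]

5 4 1 4 0 0 0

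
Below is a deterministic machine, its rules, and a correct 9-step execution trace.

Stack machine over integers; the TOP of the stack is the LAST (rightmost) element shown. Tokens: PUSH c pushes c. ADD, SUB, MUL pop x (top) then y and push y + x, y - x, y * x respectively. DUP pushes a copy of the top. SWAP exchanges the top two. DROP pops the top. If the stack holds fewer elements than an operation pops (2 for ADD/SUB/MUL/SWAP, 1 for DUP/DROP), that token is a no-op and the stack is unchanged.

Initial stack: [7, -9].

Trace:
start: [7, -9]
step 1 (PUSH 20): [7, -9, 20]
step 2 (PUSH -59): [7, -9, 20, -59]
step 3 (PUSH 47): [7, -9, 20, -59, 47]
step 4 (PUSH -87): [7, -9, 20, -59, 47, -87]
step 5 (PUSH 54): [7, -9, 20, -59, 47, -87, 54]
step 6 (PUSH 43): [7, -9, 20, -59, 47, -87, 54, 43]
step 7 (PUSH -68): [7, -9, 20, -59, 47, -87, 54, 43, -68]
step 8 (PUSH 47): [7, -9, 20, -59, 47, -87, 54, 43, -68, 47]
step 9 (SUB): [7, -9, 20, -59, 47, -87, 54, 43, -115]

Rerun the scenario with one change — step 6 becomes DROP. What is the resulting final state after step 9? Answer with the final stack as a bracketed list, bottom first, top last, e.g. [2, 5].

(re-executing from step 6 with the substitution; state before step 6: [7, -9, 20, -59, 47, -87, 54])
step 6 (DROP): [7, -9, 20, -59, 47, -87]
step 7 (PUSH -68): [7, -9, 20, -59, 47, -87, -68]
step 8 (PUSH 47): [7, -9, 20, -59, 47, -87, -68, 47]
step 9 (SUB): [7, -9, 20, -59, 47, -87, -115]

[7, -9, 20, -59, 47, -87, -115]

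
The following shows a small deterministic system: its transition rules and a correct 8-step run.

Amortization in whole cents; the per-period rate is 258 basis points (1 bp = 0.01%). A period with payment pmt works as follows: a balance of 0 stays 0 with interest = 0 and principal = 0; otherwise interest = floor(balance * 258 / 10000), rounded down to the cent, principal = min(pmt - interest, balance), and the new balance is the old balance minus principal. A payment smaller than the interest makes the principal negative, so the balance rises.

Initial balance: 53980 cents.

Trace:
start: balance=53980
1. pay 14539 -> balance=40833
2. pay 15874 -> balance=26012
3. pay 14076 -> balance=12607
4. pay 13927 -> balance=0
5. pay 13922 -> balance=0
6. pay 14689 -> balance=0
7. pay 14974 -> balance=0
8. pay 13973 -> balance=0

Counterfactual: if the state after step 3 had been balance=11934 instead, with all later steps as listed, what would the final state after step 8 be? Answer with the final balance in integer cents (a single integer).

0

state after step 3 := balance=11934
4. pay 13927 -> balance=0
5. pay 13922 -> balance=0
6. pay 14689 -> balance=0
7. pay 14974 -> balance=0
8. pay 13973 -> balance=0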